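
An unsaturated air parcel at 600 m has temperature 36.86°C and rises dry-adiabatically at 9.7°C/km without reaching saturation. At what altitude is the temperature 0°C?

4400 m

Height above start = (36.86 − 0) / 9.7 = 3.8 km
Altitude = 600 m + 3800 m = 4400 m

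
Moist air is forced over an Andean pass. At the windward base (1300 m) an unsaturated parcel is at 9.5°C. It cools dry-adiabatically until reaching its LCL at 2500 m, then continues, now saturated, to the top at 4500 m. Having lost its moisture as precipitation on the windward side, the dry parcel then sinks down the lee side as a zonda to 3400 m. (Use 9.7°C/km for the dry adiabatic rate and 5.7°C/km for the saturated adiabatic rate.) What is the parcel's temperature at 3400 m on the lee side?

-2.87°C

Dry to 2500 m: -9.7 × 1.2 km = -11.64°C, so T = -2.14°C.
Saturated to 4500 m: -5.7 × 2 km = -11.4°C, so T = -13.54°C.
Dry descent to 3400 m: +9.7 × 1.1 km = +10.67°C, so T = -2.87°C.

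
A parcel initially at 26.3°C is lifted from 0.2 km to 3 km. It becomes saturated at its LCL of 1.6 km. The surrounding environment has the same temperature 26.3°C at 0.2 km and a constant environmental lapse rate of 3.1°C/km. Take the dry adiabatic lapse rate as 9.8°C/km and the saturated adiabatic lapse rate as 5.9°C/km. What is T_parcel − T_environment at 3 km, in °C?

-13.3°C (parcel cooler than environment)

Parcel:
  200–1600 m, dry: Δz = 1.4 km ⇒ ΔT = -13.72°C; T = 12.58°C
  1600–3000 m, saturated: Δz = 1.4 km ⇒ ΔT = -8.26°C; T = 4.32°C
Environment:
  200–3000 m, environment: Δz = 2.8 km ⇒ ΔT = -8.68°C; T = 17.62°C
T_parcel − T_env = 4.32 − 17.62 = -13.3°C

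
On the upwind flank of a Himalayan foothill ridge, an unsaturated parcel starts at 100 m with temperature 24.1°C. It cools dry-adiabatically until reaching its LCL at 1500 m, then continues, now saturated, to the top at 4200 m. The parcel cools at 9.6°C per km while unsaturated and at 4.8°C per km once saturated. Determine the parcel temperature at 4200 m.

-2.3°C

100–1500 m, dry: Δz = 1.4 km ⇒ ΔT = -13.44°C; T = 10.66°C
1500–4200 m, saturated: Δz = 2.7 km ⇒ ΔT = -12.96°C; T = -2.3°C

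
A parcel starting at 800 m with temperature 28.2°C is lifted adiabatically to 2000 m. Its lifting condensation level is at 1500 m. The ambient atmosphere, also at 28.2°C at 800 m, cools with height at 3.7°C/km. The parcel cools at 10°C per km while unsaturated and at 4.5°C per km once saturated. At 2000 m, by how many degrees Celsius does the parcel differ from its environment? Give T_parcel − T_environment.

Parcel:
  From 800 m to 1500 m (dry): cools by 10 × 0.7 = 7°C, giving 21.2°C.
  From 1500 m to 2000 m (saturated): cools by 4.5 × 0.5 = 2.25°C, giving 18.95°C.
Environment:
  From 800 m to 2000 m (environment): cools by 3.7 × 1.2 = 4.44°C, giving 23.76°C.
T_parcel − T_env = 18.95 − 23.76 = -4.81°C

-4.81°C (parcel cooler than environment)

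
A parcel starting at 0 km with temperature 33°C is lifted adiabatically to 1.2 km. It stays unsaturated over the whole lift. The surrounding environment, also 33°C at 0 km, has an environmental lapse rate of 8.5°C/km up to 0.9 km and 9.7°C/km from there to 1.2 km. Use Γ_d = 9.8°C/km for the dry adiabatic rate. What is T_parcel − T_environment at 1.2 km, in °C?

-1.2°C (parcel cooler than environment)

Parcel:
  0 → 1200 m (dry, 9.8°C/km): ΔT = -9.8 × 1.2 = -11.76°C → T = 21.24°C
Environment:
  0 → 900 m (environment, lower layer, 8.5°C/km): ΔT = -8.5 × 0.9 = -7.65°C → T = 25.35°C
  900 → 1200 m (environment, upper layer, 9.7°C/km): ΔT = -9.7 × 0.3 = -2.91°C → T = 22.44°C
T_parcel − T_env = 21.24 − 22.44 = -1.2°C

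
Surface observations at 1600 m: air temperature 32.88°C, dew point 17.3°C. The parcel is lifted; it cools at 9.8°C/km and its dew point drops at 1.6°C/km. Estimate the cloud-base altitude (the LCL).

3500 m

T and T_d converge at 9.8 − 1.6 = 8.2°C per km
Height above start = (32.88 − 17.3) / 8.2 = 1.9 km
LCL altitude = 1600 m + 1900 m = 3500 m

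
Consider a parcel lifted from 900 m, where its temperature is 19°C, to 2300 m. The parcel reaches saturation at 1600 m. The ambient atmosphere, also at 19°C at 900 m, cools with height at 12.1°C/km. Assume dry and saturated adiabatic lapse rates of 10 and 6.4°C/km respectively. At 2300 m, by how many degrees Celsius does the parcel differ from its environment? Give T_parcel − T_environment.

+5.46°C (parcel warmer than environment)

Parcel:
  From 900 m to 1600 m (dry): cools by 10 × 0.7 = 7°C, giving 12°C.
  From 1600 m to 2300 m (saturated): cools by 6.4 × 0.7 = 4.48°C, giving 7.52°C.
Environment:
  From 900 m to 2300 m (environment): cools by 12.1 × 1.4 = 16.94°C, giving 2.06°C.
T_parcel − T_env = 7.52 − 2.06 = +5.46°C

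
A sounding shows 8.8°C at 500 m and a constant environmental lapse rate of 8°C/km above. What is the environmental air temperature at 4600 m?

-24°C

Environmental to 4600 m: -8 × 4.1 km = -32.8°C, so T = -24°C.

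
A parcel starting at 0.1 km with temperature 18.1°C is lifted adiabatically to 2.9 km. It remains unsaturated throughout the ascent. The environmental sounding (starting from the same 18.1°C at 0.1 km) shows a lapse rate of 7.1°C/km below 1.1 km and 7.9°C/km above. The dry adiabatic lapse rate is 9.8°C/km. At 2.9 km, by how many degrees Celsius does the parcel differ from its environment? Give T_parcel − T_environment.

Parcel:
  From 100 m to 2900 m (dry): cools by 9.8 × 2.8 = 27.44°C, giving -9.34°C.
Environment:
  From 100 m to 1100 m (environment, lower layer): cools by 7.1 × 1 = 7.1°C, giving 11°C.
  From 1100 m to 2900 m (environment, upper layer): cools by 7.9 × 1.8 = 14.22°C, giving -3.22°C.
T_parcel − T_env = -9.34 − (-3.22) = -6.12°C

-6.12°C (parcel cooler than environment)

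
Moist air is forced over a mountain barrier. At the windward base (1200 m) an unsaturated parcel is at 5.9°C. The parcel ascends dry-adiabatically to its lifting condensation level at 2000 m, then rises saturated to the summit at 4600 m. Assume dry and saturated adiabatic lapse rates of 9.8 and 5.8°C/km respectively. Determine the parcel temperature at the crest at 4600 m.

Dry to 2000 m: -9.8 × 0.8 km = -7.84°C, so T = -1.94°C.
Saturated to 4600 m: -5.8 × 2.6 km = -15.08°C, so T = -17.02°C.

-17.02°C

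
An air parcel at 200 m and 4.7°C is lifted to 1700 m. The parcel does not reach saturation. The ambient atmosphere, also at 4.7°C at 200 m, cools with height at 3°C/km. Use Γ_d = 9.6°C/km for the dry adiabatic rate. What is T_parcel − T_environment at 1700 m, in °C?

-9.9°C (parcel cooler than environment)

Parcel:
  Dry to 1700 m: -9.6 × 1.5 km = -14.4°C, so T = -9.7°C.
Environment:
  Environment to 1700 m: -3 × 1.5 km = -4.5°C, so T = 0.2°C.
T_parcel − T_env = -9.7 − 0.2 = -9.9°C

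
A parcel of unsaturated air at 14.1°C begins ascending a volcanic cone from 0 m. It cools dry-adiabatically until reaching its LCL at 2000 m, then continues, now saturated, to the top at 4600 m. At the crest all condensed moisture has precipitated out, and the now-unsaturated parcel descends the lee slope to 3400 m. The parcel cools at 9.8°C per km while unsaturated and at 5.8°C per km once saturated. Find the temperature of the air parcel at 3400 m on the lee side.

From 0 m to 2000 m (dry): cools by 9.8 × 2 = 19.6°C, giving -5.5°C.
From 2000 m to 4600 m (saturated): cools by 5.8 × 2.6 = 15.08°C, giving -20.58°C.
From 4600 m to 3400 m (dry descent): warms by 9.8 × 1.2 = 11.76°C, giving -8.82°C.

-8.82°C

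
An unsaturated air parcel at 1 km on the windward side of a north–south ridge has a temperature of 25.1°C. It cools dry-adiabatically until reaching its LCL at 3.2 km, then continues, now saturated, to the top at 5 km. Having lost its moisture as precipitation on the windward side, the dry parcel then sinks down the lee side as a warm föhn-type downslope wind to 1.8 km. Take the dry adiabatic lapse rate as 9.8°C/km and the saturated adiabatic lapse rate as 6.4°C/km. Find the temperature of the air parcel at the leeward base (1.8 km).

1000–3200 m, dry: Δz = 2.2 km ⇒ ΔT = -21.56°C; T = 3.54°C
3200–5000 m, saturated: Δz = 1.8 km ⇒ ΔT = -11.52°C; T = -7.98°C
5000–1800 m, dry descent: Δz = 3.2 km ⇒ ΔT = +31.36°C; T = 23.38°C

23.38°C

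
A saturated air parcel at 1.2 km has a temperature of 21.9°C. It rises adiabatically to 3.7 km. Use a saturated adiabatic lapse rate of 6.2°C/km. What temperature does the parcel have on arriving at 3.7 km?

6.4°C

Saturated adiabatic to 3700 m: -6.2 × 2.5 km = -15.5°C, so T = 6.4°C.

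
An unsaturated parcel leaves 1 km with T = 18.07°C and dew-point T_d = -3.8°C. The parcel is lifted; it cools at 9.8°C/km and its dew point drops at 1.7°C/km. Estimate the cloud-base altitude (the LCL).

3.7 km

T and T_d converge at 9.8 − 1.7 = 8.1°C per km
Height above start = (18.07 − (-3.8)) / 8.1 = 2.7 km
LCL altitude = 1000 m + 2700 m = 3700 m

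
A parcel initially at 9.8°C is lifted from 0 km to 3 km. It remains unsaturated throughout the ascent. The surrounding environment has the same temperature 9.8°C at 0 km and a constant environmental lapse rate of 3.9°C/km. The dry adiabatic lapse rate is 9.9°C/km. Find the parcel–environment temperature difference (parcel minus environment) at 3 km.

-18°C (parcel cooler than environment)

Parcel:
  From 0 m to 3000 m (dry): cools by 9.9 × 3 = 29.7°C, giving -19.9°C.
Environment:
  From 0 m to 3000 m (environment): cools by 3.9 × 3 = 11.7°C, giving -1.9°C.
T_parcel − T_env = -19.9 − (-1.9) = -18°C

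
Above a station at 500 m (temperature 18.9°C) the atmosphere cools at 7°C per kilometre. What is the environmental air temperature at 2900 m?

500–2900 m, environmental: Δz = 2.4 km ⇒ ΔT = -16.8°C; T = 2.1°C

2.1°C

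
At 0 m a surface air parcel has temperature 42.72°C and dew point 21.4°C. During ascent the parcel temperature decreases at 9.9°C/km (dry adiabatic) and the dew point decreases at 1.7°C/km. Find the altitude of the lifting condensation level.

T and T_d converge at 9.9 − 1.7 = 8.2°C per km
Height above start = (42.72 − 21.4) / 8.2 = 2.6 km
LCL altitude = 0 m + 2600 m = 2600 m

2600 m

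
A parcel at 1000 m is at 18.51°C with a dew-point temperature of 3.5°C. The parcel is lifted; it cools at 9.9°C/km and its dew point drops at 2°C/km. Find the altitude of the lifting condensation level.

T and T_d converge at 9.9 − 2 = 7.9°C per km
Height above start = (18.51 − 3.5) / 7.9 = 1.9 km
LCL altitude = 1000 m + 1900 m = 2900 m

2900 m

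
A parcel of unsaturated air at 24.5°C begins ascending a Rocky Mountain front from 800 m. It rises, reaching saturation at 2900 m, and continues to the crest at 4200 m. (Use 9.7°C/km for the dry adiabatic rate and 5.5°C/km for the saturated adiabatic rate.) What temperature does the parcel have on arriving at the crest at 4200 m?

800 → 2900 m (dry, 9.7°C/km): ΔT = -9.7 × 2.1 = -20.37°C → T = 4.13°C
2900 → 4200 m (saturated, 5.5°C/km): ΔT = -5.5 × 1.3 = -7.15°C → T = -3.02°C

-3.02°C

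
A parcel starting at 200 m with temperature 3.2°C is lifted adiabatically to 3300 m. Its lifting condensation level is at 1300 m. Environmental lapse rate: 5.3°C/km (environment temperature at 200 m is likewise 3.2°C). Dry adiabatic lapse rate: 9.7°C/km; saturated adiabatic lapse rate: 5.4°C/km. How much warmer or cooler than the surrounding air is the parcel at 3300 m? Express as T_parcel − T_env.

Parcel:
  Dry to 1300 m: -9.7 × 1.1 km = -10.67°C, so T = -7.47°C.
  Saturated to 3300 m: -5.4 × 2 km = -10.8°C, so T = -18.27°C.
Environment:
  Environment to 3300 m: -5.3 × 3.1 km = -16.43°C, so T = -13.23°C.
T_parcel − T_env = -18.27 − (-13.23) = -5.04°C

-5.04°C (parcel cooler than environment)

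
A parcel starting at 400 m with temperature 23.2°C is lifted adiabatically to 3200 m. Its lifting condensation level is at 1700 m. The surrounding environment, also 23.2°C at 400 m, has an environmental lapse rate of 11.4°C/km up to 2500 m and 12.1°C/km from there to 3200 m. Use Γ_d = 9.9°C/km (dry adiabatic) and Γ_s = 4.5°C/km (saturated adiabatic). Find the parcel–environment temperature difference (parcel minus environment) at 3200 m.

+12.79°C (parcel warmer than environment)

Parcel:
  400–1700 m, dry: Δz = 1.3 km ⇒ ΔT = -12.87°C; T = 10.33°C
  1700–3200 m, saturated: Δz = 1.5 km ⇒ ΔT = -6.75°C; T = 3.58°C
Environment:
  400–2500 m, environment, lower layer: Δz = 2.1 km ⇒ ΔT = -23.94°C; T = -0.74°C
  2500–3200 m, environment, upper layer: Δz = 0.7 km ⇒ ΔT = -8.47°C; T = -9.21°C
T_parcel − T_env = 3.58 − (-9.21) = +12.79°C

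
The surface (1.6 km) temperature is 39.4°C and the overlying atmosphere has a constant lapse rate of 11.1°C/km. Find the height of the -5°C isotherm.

Height above start = (39.4 − (-5)) / 11.1 = 4 km
Altitude = 1600 m + 4000 m = 5600 m

5.6 km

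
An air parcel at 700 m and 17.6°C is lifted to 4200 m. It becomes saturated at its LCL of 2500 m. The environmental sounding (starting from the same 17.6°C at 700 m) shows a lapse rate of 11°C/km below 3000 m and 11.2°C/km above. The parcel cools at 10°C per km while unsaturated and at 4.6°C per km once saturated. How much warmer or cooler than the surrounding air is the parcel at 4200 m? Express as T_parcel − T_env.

+12.92°C (parcel warmer than environment)

Parcel:
  Dry to 2500 m: -10 × 1.8 km = -18°C, so T = -0.4°C.
  Saturated to 4200 m: -4.6 × 1.7 km = -7.82°C, so T = -8.22°C.
Environment:
  Environment, lower layer to 3000 m: -11 × 2.3 km = -25.3°C, so T = -7.7°C.
  Environment, upper layer to 4200 m: -11.2 × 1.2 km = -13.44°C, so T = -21.14°C.
T_parcel − T_env = -8.22 − (-21.14) = +12.92°C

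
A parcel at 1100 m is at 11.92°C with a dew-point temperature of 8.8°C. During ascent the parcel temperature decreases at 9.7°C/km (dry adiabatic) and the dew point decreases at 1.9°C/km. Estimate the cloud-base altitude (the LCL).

T and T_d converge at 9.7 − 1.9 = 7.8°C per km
Height above start = (11.92 − 8.8) / 7.8 = 0.4 km
LCL altitude = 1100 m + 400 m = 1500 m

1500 m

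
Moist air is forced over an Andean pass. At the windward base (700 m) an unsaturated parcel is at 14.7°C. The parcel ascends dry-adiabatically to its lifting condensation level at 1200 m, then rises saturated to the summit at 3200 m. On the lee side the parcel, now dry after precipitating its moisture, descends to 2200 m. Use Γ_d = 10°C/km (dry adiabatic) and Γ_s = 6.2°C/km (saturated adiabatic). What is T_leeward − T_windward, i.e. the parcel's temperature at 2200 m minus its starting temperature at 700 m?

700–1200 m, dry: Δz = 0.5 km ⇒ ΔT = -5°C; T = 9.7°C
1200–3200 m, saturated: Δz = 2 km ⇒ ΔT = -12.4°C; T = -2.7°C
3200–2200 m, dry descent: Δz = 1 km ⇒ ΔT = +10°C; T = 7.3°C
Net change vs windward start: 7.3 − 14.7 = -7.4°C

-7.4°C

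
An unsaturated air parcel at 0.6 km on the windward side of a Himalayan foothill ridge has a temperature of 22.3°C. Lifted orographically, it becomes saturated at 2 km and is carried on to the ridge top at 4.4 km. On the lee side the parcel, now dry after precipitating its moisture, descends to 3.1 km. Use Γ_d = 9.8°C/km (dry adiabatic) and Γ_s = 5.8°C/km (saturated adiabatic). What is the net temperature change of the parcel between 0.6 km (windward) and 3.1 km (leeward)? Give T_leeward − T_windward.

From 600 m to 2000 m (dry): cools by 9.8 × 1.4 = 13.72°C, giving 8.58°C.
From 2000 m to 4400 m (saturated): cools by 5.8 × 2.4 = 13.92°C, giving -5.34°C.
From 4400 m to 3100 m (dry descent): warms by 9.8 × 1.3 = 12.74°C, giving 7.4°C.
Net change vs windward start: 7.4 − 22.3 = -14.9°C

-14.9°C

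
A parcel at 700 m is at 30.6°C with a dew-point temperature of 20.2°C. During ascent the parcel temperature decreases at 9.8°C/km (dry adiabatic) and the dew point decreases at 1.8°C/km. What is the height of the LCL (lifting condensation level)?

T and T_d converge at 9.8 − 1.8 = 8°C per km
Height above start = (30.6 − 20.2) / 8 = 1.3 km
LCL altitude = 700 m + 1300 m = 2000 m

2000 m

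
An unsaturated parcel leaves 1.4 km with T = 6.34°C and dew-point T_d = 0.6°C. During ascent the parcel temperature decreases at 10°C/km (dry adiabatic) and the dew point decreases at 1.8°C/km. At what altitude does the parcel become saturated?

2.1 km

T and T_d converge at 10 − 1.8 = 8.2°C per km
Height above start = (6.34 − 0.6) / 8.2 = 0.7 km
LCL altitude = 1400 m + 700 m = 2100 m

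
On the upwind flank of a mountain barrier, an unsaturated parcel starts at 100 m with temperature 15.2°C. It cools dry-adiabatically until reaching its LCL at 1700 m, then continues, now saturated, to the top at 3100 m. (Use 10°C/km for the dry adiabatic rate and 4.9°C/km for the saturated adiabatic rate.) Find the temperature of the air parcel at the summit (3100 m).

100 → 1700 m (dry, 10°C/km): ΔT = -10 × 1.6 = -16°C → T = -0.8°C
1700 → 3100 m (saturated, 4.9°C/km): ΔT = -4.9 × 1.4 = -6.86°C → T = -7.66°C

-7.66°C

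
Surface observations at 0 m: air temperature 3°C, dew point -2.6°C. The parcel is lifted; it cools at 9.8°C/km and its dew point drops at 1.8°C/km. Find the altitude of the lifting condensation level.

700 m

T and T_d converge at 9.8 − 1.8 = 8°C per km
Height above start = (3 − (-2.6)) / 8 = 0.7 km
LCL altitude = 0 m + 700 m = 700 m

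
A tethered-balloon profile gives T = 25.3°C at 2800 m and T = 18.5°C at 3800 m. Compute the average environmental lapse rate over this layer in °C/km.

6.8°C/km

Γ = −ΔT/Δz = (25.3 − 18.5) / (3800 − 2800) m
  = 6.8°C / 1 km = 6.8°C/km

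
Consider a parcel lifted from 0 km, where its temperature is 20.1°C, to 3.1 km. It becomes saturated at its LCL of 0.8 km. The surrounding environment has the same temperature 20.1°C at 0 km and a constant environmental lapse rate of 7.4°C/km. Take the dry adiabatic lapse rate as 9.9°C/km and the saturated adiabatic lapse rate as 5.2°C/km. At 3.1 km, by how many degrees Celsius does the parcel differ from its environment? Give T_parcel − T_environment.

+3.06°C (parcel warmer than environment)

Parcel:
  From 0 m to 800 m (dry): cools by 9.9 × 0.8 = 7.92°C, giving 12.18°C.
  From 800 m to 3100 m (saturated): cools by 5.2 × 2.3 = 11.96°C, giving 0.22°C.
Environment:
  From 0 m to 3100 m (environment): cools by 7.4 × 3.1 = 22.94°C, giving -2.84°C.
T_parcel − T_env = 0.22 − (-2.84) = +3.06°C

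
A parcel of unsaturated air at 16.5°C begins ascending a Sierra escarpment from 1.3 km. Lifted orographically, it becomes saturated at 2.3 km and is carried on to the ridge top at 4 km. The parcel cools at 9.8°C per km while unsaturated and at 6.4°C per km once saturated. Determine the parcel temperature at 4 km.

-4.18°C

Dry to 2300 m: -9.8 × 1 km = -9.8°C, so T = 6.7°C.
Saturated to 4000 m: -6.4 × 1.7 km = -10.88°C, so T = -4.18°C.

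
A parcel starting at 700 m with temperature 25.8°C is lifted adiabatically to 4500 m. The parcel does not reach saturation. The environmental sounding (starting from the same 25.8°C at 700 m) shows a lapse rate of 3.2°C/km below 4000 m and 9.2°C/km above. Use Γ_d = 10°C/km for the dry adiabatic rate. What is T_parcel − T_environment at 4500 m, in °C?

-22.84°C (parcel cooler than environment)

Parcel:
  700 → 4500 m (dry, 10°C/km): ΔT = -10 × 3.8 = -38°C → T = -12.2°C
Environment:
  700 → 4000 m (environment, lower layer, 3.2°C/km): ΔT = -3.2 × 3.3 = -10.56°C → T = 15.24°C
  4000 → 4500 m (environment, upper layer, 9.2°C/km): ΔT = -9.2 × 0.5 = -4.6°C → T = 10.64°C
T_parcel − T_env = -12.2 − 10.64 = -22.84°C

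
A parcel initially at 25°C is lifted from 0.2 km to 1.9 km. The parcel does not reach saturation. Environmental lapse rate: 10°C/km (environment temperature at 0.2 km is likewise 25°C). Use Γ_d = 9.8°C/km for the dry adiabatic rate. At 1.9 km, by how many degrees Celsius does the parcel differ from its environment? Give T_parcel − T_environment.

+0.34°C (parcel warmer than environment)

Parcel:
  Dry to 1900 m: -9.8 × 1.7 km = -16.66°C, so T = 8.34°C.
Environment:
  Environment to 1900 m: -10 × 1.7 km = -17°C, so T = 8°C.
T_parcel − T_env = 8.34 − 8 = +0.34°C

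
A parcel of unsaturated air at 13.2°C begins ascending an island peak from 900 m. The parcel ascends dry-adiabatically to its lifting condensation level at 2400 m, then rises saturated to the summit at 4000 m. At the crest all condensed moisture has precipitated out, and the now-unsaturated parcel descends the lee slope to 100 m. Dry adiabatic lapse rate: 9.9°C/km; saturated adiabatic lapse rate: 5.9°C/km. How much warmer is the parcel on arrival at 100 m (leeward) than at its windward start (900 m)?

+14.32°C

From 900 m to 2400 m (dry): cools by 9.9 × 1.5 = 14.85°C, giving -1.65°C.
From 2400 m to 4000 m (saturated): cools by 5.9 × 1.6 = 9.44°C, giving -11.09°C.
From 4000 m to 100 m (dry descent): warms by 9.9 × 3.9 = 38.61°C, giving 27.52°C.
Net change vs windward start: 27.52 − 13.2 = +14.32°C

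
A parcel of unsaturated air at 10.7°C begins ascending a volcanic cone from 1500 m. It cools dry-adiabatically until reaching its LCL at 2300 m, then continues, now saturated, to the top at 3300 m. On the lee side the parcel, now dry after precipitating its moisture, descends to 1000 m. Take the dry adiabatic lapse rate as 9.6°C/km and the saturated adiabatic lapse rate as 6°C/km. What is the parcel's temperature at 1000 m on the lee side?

Dry to 2300 m: -9.6 × 0.8 km = -7.68°C, so T = 3.02°C.
Saturated to 3300 m: -6 × 1 km = -6°C, so T = -2.98°C.
Dry descent to 1000 m: +9.6 × 2.3 km = +22.08°C, so T = 19.1°C.

19.1°C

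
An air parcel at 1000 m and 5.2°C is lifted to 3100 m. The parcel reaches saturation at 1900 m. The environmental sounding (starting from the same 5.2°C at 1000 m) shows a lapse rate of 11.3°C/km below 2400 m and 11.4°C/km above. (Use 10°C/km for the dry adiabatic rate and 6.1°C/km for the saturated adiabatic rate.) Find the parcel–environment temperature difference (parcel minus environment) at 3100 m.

+7.48°C (parcel warmer than environment)

Parcel:
  Dry to 1900 m: -10 × 0.9 km = -9°C, so T = -3.8°C.
  Saturated to 3100 m: -6.1 × 1.2 km = -7.32°C, so T = -11.12°C.
Environment:
  Environment, lower layer to 2400 m: -11.3 × 1.4 km = -15.82°C, so T = -10.62°C.
  Environment, upper layer to 3100 m: -11.4 × 0.7 km = -7.98°C, so T = -18.6°C.
T_parcel − T_env = -11.12 − (-18.6) = +7.48°C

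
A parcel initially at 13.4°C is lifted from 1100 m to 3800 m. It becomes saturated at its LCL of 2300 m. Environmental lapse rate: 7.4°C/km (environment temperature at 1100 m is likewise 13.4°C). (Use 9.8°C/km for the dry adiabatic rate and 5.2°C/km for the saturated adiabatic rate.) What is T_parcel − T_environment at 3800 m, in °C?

Parcel:
  1100–2300 m, dry: Δz = 1.2 km ⇒ ΔT = -11.76°C; T = 1.64°C
  2300–3800 m, saturated: Δz = 1.5 km ⇒ ΔT = -7.8°C; T = -6.16°C
Environment:
  1100–3800 m, environment: Δz = 2.7 km ⇒ ΔT = -19.98°C; T = -6.58°C
T_parcel − T_env = -6.16 − (-6.58) = +0.42°C

+0.42°C (parcel warmer than environment)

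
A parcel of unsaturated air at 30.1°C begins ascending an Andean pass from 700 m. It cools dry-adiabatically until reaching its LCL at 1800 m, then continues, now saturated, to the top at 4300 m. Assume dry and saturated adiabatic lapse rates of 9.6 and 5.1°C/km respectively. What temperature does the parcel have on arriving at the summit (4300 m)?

700 → 1800 m (dry, 9.6°C/km): ΔT = -9.6 × 1.1 = -10.56°C → T = 19.54°C
1800 → 4300 m (saturated, 5.1°C/km): ΔT = -5.1 × 2.5 = -12.75°C → T = 6.79°C

6.79°C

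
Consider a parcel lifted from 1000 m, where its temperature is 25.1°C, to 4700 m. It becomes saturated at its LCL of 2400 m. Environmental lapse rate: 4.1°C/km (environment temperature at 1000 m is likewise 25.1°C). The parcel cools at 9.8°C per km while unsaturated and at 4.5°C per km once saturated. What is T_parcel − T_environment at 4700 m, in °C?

-8.9°C (parcel cooler than environment)

Parcel:
  1000 → 2400 m (dry, 9.8°C/km): ΔT = -9.8 × 1.4 = -13.72°C → T = 11.38°C
  2400 → 4700 m (saturated, 4.5°C/km): ΔT = -4.5 × 2.3 = -10.35°C → T = 1.03°C
Environment:
  1000 → 4700 m (environment, 4.1°C/km): ΔT = -4.1 × 3.7 = -15.17°C → T = 9.93°C
T_parcel − T_env = 1.03 − 9.93 = -8.9°C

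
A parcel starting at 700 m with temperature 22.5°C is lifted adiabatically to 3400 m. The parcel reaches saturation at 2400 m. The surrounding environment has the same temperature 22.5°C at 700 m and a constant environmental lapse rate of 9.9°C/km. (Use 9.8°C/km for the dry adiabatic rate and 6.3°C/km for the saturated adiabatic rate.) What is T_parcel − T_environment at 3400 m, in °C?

+3.77°C (parcel warmer than environment)

Parcel:
  700–2400 m, dry: Δz = 1.7 km ⇒ ΔT = -16.66°C; T = 5.84°C
  2400–3400 m, saturated: Δz = 1 km ⇒ ΔT = -6.3°C; T = -0.46°C
Environment:
  700–3400 m, environment: Δz = 2.7 km ⇒ ΔT = -26.73°C; T = -4.23°C
T_parcel − T_env = -0.46 − (-4.23) = +3.77°C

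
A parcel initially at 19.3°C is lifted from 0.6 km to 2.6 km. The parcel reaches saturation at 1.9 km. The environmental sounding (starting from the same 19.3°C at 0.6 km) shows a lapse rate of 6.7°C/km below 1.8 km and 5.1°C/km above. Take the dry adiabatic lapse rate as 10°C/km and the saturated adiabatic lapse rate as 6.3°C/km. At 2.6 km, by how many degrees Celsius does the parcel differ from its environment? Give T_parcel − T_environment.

Parcel:
  Dry to 1900 m: -10 × 1.3 km = -13°C, so T = 6.3°C.
  Saturated to 2600 m: -6.3 × 0.7 km = -4.41°C, so T = 1.89°C.
Environment:
  Environment, lower layer to 1800 m: -6.7 × 1.2 km = -8.04°C, so T = 11.26°C.
  Environment, upper layer to 2600 m: -5.1 × 0.8 km = -4.08°C, so T = 7.18°C.
T_parcel − T_env = 1.89 − 7.18 = -5.29°C

-5.29°C (parcel cooler than environment)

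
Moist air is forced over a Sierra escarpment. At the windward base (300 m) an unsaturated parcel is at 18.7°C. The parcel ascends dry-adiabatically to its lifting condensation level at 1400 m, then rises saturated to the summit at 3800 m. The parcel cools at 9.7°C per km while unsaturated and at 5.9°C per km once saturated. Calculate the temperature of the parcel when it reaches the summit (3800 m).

300 → 1400 m (dry, 9.7°C/km): ΔT = -9.7 × 1.1 = -10.67°C → T = 8.03°C
1400 → 3800 m (saturated, 5.9°C/km): ΔT = -5.9 × 2.4 = -14.16°C → T = -6.13°C

-6.13°C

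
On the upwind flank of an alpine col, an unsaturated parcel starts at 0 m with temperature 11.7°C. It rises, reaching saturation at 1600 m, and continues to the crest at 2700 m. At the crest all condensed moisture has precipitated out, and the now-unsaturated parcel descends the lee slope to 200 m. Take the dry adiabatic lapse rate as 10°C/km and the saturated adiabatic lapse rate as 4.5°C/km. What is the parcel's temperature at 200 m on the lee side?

From 0 m to 1600 m (dry): cools by 10 × 1.6 = 16°C, giving -4.3°C.
From 1600 m to 2700 m (saturated): cools by 4.5 × 1.1 = 4.95°C, giving -9.25°C.
From 2700 m to 200 m (dry descent): warms by 10 × 2.5 = 25°C, giving 15.75°C.

15.75°C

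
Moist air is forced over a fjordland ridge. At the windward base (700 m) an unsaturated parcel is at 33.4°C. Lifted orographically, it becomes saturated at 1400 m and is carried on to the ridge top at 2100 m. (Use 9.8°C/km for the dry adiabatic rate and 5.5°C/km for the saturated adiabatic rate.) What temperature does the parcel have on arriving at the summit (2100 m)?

22.69°C

From 700 m to 1400 m (dry): cools by 9.8 × 0.7 = 6.86°C, giving 26.54°C.
From 1400 m to 2100 m (saturated): cools by 5.5 × 0.7 = 3.85°C, giving 22.69°C.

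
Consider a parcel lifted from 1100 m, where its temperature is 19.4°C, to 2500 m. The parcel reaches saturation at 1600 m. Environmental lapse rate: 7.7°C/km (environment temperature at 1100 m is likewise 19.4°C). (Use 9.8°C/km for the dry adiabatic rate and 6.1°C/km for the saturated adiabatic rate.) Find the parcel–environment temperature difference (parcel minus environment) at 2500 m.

+0.39°C (parcel warmer than environment)

Parcel:
  From 1100 m to 1600 m (dry): cools by 9.8 × 0.5 = 4.9°C, giving 14.5°C.
  From 1600 m to 2500 m (saturated): cools by 6.1 × 0.9 = 5.49°C, giving 9.01°C.
Environment:
  From 1100 m to 2500 m (environment): cools by 7.7 × 1.4 = 10.78°C, giving 8.62°C.
T_parcel − T_env = 9.01 − 8.62 = +0.39°C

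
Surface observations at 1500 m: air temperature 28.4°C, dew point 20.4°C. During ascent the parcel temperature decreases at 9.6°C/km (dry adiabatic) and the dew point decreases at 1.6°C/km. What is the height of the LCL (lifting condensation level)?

T and T_d converge at 9.6 − 1.6 = 8°C per km
Height above start = (28.4 − 20.4) / 8 = 1 km
LCL altitude = 1500 m + 1000 m = 2500 m

2500 m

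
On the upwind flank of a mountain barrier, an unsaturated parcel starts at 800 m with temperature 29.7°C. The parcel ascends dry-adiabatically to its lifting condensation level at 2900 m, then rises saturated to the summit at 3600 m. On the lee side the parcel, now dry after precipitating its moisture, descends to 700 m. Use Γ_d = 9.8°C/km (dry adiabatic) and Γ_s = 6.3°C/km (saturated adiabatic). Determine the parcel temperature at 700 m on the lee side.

33.13°C

800–2900 m, dry: Δz = 2.1 km ⇒ ΔT = -20.58°C; T = 9.12°C
2900–3600 m, saturated: Δz = 0.7 km ⇒ ΔT = -4.41°C; T = 4.71°C
3600–700 m, dry descent: Δz = 2.9 km ⇒ ΔT = +28.42°C; T = 33.13°C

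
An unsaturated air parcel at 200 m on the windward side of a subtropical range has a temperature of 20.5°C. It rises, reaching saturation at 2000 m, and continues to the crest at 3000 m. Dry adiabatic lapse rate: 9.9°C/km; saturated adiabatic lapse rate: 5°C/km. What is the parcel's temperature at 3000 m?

200–2000 m, dry: Δz = 1.8 km ⇒ ΔT = -17.82°C; T = 2.68°C
2000–3000 m, saturated: Δz = 1 km ⇒ ΔT = -5°C; T = -2.32°C

-2.32°C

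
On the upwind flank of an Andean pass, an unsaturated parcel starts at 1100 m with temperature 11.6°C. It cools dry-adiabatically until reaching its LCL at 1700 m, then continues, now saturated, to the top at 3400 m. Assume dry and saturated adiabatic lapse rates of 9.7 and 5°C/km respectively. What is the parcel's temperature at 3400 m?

-2.72°C

1100–1700 m, dry: Δz = 0.6 km ⇒ ΔT = -5.82°C; T = 5.78°C
1700–3400 m, saturated: Δz = 1.7 km ⇒ ΔT = -8.5°C; T = -2.72°C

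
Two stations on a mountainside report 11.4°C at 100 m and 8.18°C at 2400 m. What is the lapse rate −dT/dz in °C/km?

1.4°C/km

Γ = −ΔT/Δz = (11.4 − 8.18) / (2400 − 100) m
  = 3.22°C / 2.3 km = 1.4°C/km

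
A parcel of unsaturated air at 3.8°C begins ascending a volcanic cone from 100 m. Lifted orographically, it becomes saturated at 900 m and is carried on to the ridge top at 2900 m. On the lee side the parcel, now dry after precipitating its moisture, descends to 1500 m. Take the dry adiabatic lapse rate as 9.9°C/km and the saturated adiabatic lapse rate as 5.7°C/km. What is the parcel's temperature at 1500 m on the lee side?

-1.66°C

100–900 m, dry: Δz = 0.8 km ⇒ ΔT = -7.92°C; T = -4.12°C
900–2900 m, saturated: Δz = 2 km ⇒ ΔT = -11.4°C; T = -15.52°C
2900–1500 m, dry descent: Δz = 1.4 km ⇒ ΔT = +13.86°C; T = -1.66°C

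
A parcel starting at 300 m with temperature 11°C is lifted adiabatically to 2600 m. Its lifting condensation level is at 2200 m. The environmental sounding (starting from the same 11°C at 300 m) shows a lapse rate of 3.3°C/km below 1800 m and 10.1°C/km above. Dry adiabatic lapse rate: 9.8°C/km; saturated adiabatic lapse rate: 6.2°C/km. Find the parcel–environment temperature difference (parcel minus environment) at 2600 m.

-8.07°C (parcel cooler than environment)

Parcel:
  Dry to 2200 m: -9.8 × 1.9 km = -18.62°C, so T = -7.62°C.
  Saturated to 2600 m: -6.2 × 0.4 km = -2.48°C, so T = -10.1°C.
Environment:
  Environment, lower layer to 1800 m: -3.3 × 1.5 km = -4.95°C, so T = 6.05°C.
  Environment, upper layer to 2600 m: -10.1 × 0.8 km = -8.08°C, so T = -2.03°C.
T_parcel − T_env = -10.1 − (-2.03) = -8.07°C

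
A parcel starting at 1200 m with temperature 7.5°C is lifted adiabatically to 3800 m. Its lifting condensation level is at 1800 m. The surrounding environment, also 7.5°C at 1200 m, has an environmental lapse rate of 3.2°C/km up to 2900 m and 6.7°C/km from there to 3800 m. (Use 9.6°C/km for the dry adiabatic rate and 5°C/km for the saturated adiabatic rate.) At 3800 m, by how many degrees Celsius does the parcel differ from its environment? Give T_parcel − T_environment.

-4.29°C (parcel cooler than environment)

Parcel:
  Dry to 1800 m: -9.6 × 0.6 km = -5.76°C, so T = 1.74°C.
  Saturated to 3800 m: -5 × 2 km = -10°C, so T = -8.26°C.
Environment:
  Environment, lower layer to 2900 m: -3.2 × 1.7 km = -5.44°C, so T = 2.06°C.
  Environment, upper layer to 3800 m: -6.7 × 0.9 km = -6.03°C, so T = -3.97°C.
T_parcel − T_env = -8.26 − (-3.97) = -4.29°C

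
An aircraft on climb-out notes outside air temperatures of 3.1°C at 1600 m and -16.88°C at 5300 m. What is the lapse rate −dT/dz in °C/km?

5.4°C/km

Γ = −ΔT/Δz = (3.1 − (-16.88)) / (5300 − 1600) m
  = 19.98°C / 3.7 km = 5.4°C/km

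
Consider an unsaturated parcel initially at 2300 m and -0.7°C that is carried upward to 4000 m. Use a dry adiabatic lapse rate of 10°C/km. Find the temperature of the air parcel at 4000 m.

-17.7°C

From 2300 m to 4000 m (dry adiabatic): cools by 10 × 1.7 = 17°C, giving -17.7°C.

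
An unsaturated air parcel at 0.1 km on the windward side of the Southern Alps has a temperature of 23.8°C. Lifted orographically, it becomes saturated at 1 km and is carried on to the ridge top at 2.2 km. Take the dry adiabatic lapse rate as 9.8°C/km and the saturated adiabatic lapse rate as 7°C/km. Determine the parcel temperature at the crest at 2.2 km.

6.58°C

100–1000 m, dry: Δz = 0.9 km ⇒ ΔT = -8.82°C; T = 14.98°C
1000–2200 m, saturated: Δz = 1.2 km ⇒ ΔT = -8.4°C; T = 6.58°C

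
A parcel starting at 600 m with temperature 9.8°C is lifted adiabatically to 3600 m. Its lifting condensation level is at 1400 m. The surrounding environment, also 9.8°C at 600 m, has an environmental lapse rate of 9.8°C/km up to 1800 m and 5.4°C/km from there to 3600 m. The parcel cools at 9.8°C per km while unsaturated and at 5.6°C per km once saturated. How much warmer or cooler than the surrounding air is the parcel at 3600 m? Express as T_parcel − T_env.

Parcel:
  600 → 1400 m (dry, 9.8°C/km): ΔT = -9.8 × 0.8 = -7.84°C → T = 1.96°C
  1400 → 3600 m (saturated, 5.6°C/km): ΔT = -5.6 × 2.2 = -12.32°C → T = -10.36°C
Environment:
  600 → 1800 m (environment, lower layer, 9.8°C/km): ΔT = -9.8 × 1.2 = -11.76°C → T = -1.96°C
  1800 → 3600 m (environment, upper layer, 5.4°C/km): ΔT = -5.4 × 1.8 = -9.72°C → T = -11.68°C
T_parcel − T_env = -10.36 − (-11.68) = +1.32°C

+1.32°C (parcel warmer than environment)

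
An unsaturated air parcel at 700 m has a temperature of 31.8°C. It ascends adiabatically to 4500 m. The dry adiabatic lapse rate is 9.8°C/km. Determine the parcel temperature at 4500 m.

700–4500 m, dry adiabatic: Δz = 3.8 km ⇒ ΔT = -37.24°C; T = -5.44°C

-5.44°C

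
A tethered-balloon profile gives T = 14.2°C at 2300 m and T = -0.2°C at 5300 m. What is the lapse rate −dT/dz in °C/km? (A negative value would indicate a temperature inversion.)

Γ = −ΔT/Δz = (14.2 − (-0.2)) / (5300 − 2300) m
  = 14.4°C / 3 km = 4.8°C/km

4.8°C/km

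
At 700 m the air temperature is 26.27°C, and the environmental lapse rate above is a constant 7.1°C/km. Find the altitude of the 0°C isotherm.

4400 m

Height above start = (26.27 − 0) / 7.1 = 3.7 km
Altitude = 700 m + 3700 m = 4400 m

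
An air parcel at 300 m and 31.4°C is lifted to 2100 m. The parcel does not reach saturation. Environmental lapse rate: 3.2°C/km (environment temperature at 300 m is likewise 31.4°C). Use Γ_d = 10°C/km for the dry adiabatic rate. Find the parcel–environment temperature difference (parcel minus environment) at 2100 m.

Parcel:
  Dry to 2100 m: -10 × 1.8 km = -18°C, so T = 13.4°C.
Environment:
  Environment to 2100 m: -3.2 × 1.8 km = -5.76°C, so T = 25.64°C.
T_parcel − T_env = 13.4 − 25.64 = -12.24°C

-12.24°C (parcel cooler than environment)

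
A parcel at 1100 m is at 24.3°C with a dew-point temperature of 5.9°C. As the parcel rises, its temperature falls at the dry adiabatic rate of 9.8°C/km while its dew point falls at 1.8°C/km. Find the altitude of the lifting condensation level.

T and T_d converge at 9.8 − 1.8 = 8°C per km
Height above start = (24.3 − 5.9) / 8 = 2.3 km
LCL altitude = 1100 m + 2300 m = 3400 m

3400 m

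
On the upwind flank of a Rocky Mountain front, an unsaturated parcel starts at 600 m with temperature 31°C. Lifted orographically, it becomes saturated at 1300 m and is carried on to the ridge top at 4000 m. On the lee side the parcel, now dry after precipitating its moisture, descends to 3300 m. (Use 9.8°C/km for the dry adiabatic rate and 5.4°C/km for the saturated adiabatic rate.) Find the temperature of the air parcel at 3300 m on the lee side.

16.42°C

Dry to 1300 m: -9.8 × 0.7 km = -6.86°C, so T = 24.14°C.
Saturated to 4000 m: -5.4 × 2.7 km = -14.58°C, so T = 9.56°C.
Dry descent to 3300 m: +9.8 × 0.7 km = +6.86°C, so T = 16.42°C.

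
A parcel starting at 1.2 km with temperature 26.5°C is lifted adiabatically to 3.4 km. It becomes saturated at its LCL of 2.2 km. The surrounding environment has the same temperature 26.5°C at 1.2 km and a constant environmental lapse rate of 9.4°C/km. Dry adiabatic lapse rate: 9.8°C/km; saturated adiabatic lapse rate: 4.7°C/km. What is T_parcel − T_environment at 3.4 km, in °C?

Parcel:
  1200 → 2200 m (dry, 9.8°C/km): ΔT = -9.8 × 1 = -9.8°C → T = 16.7°C
  2200 → 3400 m (saturated, 4.7°C/km): ΔT = -4.7 × 1.2 = -5.64°C → T = 11.06°C
Environment:
  1200 → 3400 m (environment, 9.4°C/km): ΔT = -9.4 × 2.2 = -20.68°C → T = 5.82°C
T_parcel − T_env = 11.06 − 5.82 = +5.24°C

+5.24°C (parcel warmer than environment)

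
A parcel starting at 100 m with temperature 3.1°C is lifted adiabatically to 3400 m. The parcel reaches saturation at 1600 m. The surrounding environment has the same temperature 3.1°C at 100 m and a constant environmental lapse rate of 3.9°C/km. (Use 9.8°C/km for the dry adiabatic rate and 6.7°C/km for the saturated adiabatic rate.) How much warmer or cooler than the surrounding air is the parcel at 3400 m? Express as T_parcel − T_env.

Parcel:
  100 → 1600 m (dry, 9.8°C/km): ΔT = -9.8 × 1.5 = -14.7°C → T = -11.6°C
  1600 → 3400 m (saturated, 6.7°C/km): ΔT = -6.7 × 1.8 = -12.06°C → T = -23.66°C
Environment:
  100 → 3400 m (environment, 3.9°C/km): ΔT = -3.9 × 3.3 = -12.87°C → T = -9.77°C
T_parcel − T_env = -23.66 − (-9.77) = -13.89°C

-13.89°C (parcel cooler than environment)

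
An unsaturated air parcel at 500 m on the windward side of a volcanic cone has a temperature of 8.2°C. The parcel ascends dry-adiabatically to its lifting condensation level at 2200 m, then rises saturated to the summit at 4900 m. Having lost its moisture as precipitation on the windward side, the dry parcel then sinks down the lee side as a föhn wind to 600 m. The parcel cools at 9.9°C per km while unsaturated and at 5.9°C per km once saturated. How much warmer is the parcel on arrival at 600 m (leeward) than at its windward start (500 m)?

500 → 2200 m (dry, 9.9°C/km): ΔT = -9.9 × 1.7 = -16.83°C → T = -8.63°C
2200 → 4900 m (saturated, 5.9°C/km): ΔT = -5.9 × 2.7 = -15.93°C → T = -24.56°C
4900 → 600 m (dry descent, 9.9°C/km): ΔT = +9.9 × 4.3 = +42.57°C → T = 18.01°C
Net change vs windward start: 18.01 − 8.2 = +9.81°C

+9.81°C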